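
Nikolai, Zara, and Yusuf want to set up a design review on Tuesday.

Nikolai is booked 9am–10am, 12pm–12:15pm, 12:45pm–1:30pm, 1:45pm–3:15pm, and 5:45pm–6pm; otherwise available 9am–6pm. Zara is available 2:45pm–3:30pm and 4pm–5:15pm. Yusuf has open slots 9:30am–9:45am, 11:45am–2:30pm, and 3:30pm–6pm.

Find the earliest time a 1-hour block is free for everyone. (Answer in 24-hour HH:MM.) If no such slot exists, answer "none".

Nikolai free within 09:00–18:00: 10:00–12:00, 12:15–12:45, 13:30–13:45, 15:15–17:45.
Nikolai ∩ Zara: 15:15–15:30, 16:00–17:15.
Nikolai ∩ Zara ∩ Yusuf: 16:00–17:15.
Windows ≥ 60 min: 16:00–17:15.
Earliest such window starts at 16:00.

16:00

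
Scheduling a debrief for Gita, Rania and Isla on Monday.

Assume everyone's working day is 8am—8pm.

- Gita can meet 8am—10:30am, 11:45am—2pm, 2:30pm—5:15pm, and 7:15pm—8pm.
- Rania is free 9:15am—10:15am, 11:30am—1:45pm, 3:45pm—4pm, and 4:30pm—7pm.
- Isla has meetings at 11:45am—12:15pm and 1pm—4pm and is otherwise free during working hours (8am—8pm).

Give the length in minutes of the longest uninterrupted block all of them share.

60 minutes

Isla free within 08:00–20:00: 08:00–11:45, 12:15–13:00, 16:00–20:00.
Gita ∩ Rania: 09:15–10:15, 11:45–13:45, 15:45–16:00, 16:30–17:15.
Gita ∩ Rania ∩ Isla: 09:15–10:15, 12:15–13:00, 16:30–17:15.
Common window lengths: 60, 45, 45 min; longest is 60.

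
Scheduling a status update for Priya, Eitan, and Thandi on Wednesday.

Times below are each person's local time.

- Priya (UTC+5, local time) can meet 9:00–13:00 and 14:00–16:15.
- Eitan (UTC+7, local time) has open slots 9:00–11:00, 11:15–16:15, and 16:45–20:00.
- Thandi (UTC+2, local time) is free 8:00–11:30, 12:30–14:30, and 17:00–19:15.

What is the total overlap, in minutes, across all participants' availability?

180 minutes

Priya → UTC: 04:00–08:00, 09:00–11:15.
Eitan → UTC: 02:00–04:00, 04:15–09:15, 09:45–13:00.
Thandi → UTC: 06:00–09:30, 10:30–12:30, 15:00–17:15.
Priya ∩ Eitan: 04:15–08:00, 09:00–09:15, 09:45–11:15.
Priya ∩ Eitan ∩ Thandi: 06:00–08:00, 09:00–09:15, 10:30–11:15.
Total common minutes: 120 + 15 + 45 = 180.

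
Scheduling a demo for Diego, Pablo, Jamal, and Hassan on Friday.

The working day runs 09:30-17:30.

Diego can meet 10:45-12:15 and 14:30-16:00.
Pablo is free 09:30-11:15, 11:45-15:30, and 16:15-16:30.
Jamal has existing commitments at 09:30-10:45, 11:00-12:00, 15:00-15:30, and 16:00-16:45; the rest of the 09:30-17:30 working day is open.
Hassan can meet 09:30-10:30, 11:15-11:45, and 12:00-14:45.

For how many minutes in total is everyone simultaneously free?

30 minutes

Jamal free within 09:30–17:30: 10:45–11:00, 12:00–15:00, 15:30–16:00, 16:45–17:30.
Diego ∩ Pablo: 10:45–11:15, 11:45–12:15, 14:30–15:30.
Diego ∩ Pablo ∩ Jamal: 10:45–11:00, 12:00–12:15, 14:30–15:00.
Diego ∩ Pablo ∩ Jamal ∩ Hassan: 12:00–12:15, 14:30–14:45.
Total common minutes: 15 + 15 = 30.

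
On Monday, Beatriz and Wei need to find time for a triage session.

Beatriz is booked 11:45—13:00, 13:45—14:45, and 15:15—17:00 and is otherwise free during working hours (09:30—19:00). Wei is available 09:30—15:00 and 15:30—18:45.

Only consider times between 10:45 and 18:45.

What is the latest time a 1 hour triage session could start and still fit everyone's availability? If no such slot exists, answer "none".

Beatriz free within 09:30–19:00: 09:30–11:45, 13:00–13:45, 14:45–15:15, 17:00–19:00.
Beatriz ∩ Wei: 09:30–11:45, 13:00–13:45, 14:45–15:00, 17:00–18:45.
Restricted to 10:45–18:45: 10:45–11:45, 13:00–13:45, 14:45–15:00, 17:00–18:45.
Windows ≥ 60 min: 10:45–11:45, 17:00–18:45.
Latest start in the last window 17:00–18:45 is 18:45 − 60 min = 17:45.

17:45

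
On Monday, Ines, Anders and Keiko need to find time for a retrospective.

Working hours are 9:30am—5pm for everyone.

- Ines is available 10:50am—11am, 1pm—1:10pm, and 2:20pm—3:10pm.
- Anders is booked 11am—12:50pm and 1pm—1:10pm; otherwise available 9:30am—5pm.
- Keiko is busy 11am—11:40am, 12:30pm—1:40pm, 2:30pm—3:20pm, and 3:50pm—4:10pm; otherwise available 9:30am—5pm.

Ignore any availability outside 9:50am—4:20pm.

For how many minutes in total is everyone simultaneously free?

Anders free within 09:30–17:00: 09:30–11:00, 12:50–13:00, 13:10–17:00.
Keiko free within 09:30–17:00: 09:30–11:00, 11:40–12:30, 13:40–14:30, 15:20–15:50, 16:10–17:00.
Ines ∩ Anders: 10:50–11:00, 14:20–15:10.
Ines ∩ Anders ∩ Keiko: 10:50–11:00, 14:20–14:30.
Restricted to 09:50–16:20: 10:50–11:00, 14:20–14:30.
Total common minutes: 10 + 10 = 20.

20 minutes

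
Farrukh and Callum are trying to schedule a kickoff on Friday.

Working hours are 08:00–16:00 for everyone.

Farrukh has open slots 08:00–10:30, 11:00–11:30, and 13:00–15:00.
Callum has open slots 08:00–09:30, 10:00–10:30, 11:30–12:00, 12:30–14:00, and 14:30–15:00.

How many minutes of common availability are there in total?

Farrukh ∩ Callum: 08:00–09:30, 10:00–10:30, 13:00–14:00, 14:30–15:00.
Total common minutes: 90 + 30 + 60 + 30 = 210.

210 minutes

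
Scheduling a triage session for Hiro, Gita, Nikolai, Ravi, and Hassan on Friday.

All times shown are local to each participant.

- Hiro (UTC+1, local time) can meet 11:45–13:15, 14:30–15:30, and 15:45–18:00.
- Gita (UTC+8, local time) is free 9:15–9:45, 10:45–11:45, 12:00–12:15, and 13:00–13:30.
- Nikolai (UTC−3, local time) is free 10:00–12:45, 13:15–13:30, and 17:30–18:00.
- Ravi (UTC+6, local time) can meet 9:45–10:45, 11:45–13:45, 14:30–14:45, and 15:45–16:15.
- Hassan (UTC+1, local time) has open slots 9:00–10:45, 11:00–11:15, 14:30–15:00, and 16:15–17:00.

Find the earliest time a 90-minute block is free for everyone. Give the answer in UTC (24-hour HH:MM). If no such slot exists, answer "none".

none

Hiro → UTC: 10:45–12:15, 13:30–14:30, 14:45–17:00.
Gita → UTC: 01:15–01:45, 02:45–03:45, 04:00–04:15, 05:00–05:30.
Nikolai → UTC: 13:00–15:45, 16:15–16:30, 20:30–21:00.
Ravi → UTC: 03:45–04:45, 05:45–07:45, 08:30–08:45, 09:45–10:15.
Hassan → UTC: 08:00–09:45, 10:00–10:15, 13:30–14:00, 15:15–16:00.
Hiro ∩ Gita: (none).
Hiro ∩ Gita ∩ Nikolai: (none).
Hiro ∩ Gita ∩ Nikolai ∩ Ravi: (none).
Hiro ∩ Gita ∩ Nikolai ∩ Ravi ∩ Hassan: (none).
Windows ≥ 90 min: (none).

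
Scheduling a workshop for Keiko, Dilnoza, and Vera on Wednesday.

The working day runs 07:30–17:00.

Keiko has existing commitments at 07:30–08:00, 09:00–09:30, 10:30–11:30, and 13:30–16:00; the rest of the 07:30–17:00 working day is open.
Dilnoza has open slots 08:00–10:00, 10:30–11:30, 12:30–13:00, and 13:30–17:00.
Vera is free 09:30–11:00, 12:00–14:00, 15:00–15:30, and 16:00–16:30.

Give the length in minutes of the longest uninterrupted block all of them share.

Keiko free within 07:30–17:00: 08:00–09:00, 09:30–10:30, 11:30–13:30, 16:00–17:00.
Keiko ∩ Dilnoza: 08:00–09:00, 09:30–10:00, 12:30–13:00, 16:00–17:00.
Keiko ∩ Dilnoza ∩ Vera: 09:30–10:00, 12:30–13:00, 16:00–16:30.
Common window lengths: 30, 30, 30 min; longest is 30.

30 minutes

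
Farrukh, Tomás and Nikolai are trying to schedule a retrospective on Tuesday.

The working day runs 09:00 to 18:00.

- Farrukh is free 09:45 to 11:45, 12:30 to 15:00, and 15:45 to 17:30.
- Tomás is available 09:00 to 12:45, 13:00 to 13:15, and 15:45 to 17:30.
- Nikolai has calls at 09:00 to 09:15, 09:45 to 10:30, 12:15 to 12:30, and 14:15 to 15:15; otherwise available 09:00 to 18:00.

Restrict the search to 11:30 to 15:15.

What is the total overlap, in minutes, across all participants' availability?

45 minutes

Nikolai free within 09:00–18:00: 09:15–09:45, 10:30–12:15, 12:30–14:15, 15:15–18:00.
Farrukh ∩ Tomás: 09:45–11:45, 12:30–12:45, 13:00–13:15, 15:45–17:30.
Farrukh ∩ Tomás ∩ Nikolai: 10:30–11:45, 12:30–12:45, 13:00–13:15, 15:45–17:30.
Restricted to 11:30–15:15: 11:30–11:45, 12:30–12:45, 13:00–13:15.
Total common minutes: 15 + 15 + 15 = 45.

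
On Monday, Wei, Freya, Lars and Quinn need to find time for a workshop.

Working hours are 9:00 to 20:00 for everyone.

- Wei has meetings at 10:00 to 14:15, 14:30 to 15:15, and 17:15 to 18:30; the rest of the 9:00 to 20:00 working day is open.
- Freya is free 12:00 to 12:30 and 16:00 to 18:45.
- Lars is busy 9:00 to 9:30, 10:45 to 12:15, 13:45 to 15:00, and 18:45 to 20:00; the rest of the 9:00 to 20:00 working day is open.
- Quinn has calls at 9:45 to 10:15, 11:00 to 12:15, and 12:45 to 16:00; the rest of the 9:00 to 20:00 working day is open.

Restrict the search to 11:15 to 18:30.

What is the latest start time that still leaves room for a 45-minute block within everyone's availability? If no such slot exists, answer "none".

Wei free within 09:00–20:00: 09:00–10:00, 14:15–14:30, 15:15–17:15, 18:30–20:00.
Lars free within 09:00–20:00: 09:30–10:45, 12:15–13:45, 15:00–18:45.
Quinn free within 09:00–20:00: 09:00–09:45, 10:15–11:00, 12:15–12:45, 16:00–20:00.
Wei ∩ Freya: 16:00–17:15, 18:30–18:45.
Wei ∩ Freya ∩ Lars: 16:00–17:15, 18:30–18:45.
Wei ∩ Freya ∩ Lars ∩ Quinn: 16:00–17:15, 18:30–18:45.
Restricted to 11:15–18:30: 16:00–17:15.
Windows ≥ 45 min: 16:00–17:15.
Latest start in the last window 16:00–17:15 is 17:15 − 45 min = 16:30.

16:30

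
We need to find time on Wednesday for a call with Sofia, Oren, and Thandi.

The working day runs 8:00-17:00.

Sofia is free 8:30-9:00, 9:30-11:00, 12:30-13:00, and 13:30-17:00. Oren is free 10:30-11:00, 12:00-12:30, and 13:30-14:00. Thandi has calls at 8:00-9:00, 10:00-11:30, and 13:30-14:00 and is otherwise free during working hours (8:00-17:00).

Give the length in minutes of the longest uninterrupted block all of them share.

0 minutes

Thandi free within 08:00–17:00: 09:00–10:00, 11:30–13:30, 14:00–17:00.
Sofia ∩ Oren: 10:30–11:00, 13:30–14:00.
Sofia ∩ Oren ∩ Thandi: (none).
No common window.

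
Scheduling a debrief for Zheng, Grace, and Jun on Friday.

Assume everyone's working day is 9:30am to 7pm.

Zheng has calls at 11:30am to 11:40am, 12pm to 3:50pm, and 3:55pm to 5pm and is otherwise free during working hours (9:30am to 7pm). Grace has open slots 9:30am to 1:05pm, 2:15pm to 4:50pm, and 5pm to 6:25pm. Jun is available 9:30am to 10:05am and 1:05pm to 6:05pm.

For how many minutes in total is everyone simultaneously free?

Zheng free within 09:30–19:00: 09:30–11:30, 11:40–12:00, 15:50–15:55, 17:00–19:00.
Zheng ∩ Grace: 09:30–11:30, 11:40–12:00, 15:50–15:55, 17:00–18:25.
Zheng ∩ Grace ∩ Jun: 09:30–10:05, 15:50–15:55, 17:00–18:05.
Total common minutes: 35 + 5 + 65 = 105.

105 minutes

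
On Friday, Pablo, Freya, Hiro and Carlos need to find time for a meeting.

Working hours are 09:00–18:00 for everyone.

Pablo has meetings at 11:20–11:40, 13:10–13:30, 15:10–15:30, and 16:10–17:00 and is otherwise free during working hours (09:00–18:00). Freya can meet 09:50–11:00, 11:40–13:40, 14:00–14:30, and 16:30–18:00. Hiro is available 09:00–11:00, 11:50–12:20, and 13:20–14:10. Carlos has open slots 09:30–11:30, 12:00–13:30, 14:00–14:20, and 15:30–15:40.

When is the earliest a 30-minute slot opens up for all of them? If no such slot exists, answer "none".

Pablo free within 09:00–18:00: 09:00–11:20, 11:40–13:10, 13:30–15:10, 15:30–16:10, 17:00–18:00.
Pablo ∩ Freya: 09:50–11:00, 11:40–13:10, 13:30–13:40, 14:00–14:30, 17:00–18:00.
Pablo ∩ Freya ∩ Hiro: 09:50–11:00, 11:50–12:20, 13:30–13:40, 14:00–14:10.
Pablo ∩ Freya ∩ Hiro ∩ Carlos: 09:50–11:00, 12:00–12:20, 14:00–14:10.
Windows ≥ 30 min: 09:50–11:00.
Earliest such window starts at 09:50.

09:50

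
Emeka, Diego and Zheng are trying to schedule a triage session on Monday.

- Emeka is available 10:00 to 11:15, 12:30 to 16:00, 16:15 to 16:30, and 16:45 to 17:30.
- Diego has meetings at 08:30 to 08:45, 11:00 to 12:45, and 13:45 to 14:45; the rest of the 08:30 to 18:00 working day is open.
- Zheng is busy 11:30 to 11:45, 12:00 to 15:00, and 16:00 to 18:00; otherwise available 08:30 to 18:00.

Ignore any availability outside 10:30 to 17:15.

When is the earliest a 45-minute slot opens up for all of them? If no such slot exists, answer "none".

Diego free within 08:30–18:00: 08:45–11:00, 12:45–13:45, 14:45–18:00.
Zheng free within 08:30–18:00: 08:30–11:30, 11:45–12:00, 15:00–16:00.
Emeka ∩ Diego: 10:00–11:00, 12:45–13:45, 14:45–16:00, 16:15–16:30, 16:45–17:30.
Emeka ∩ Diego ∩ Zheng: 10:00–11:00, 15:00–16:00.
Restricted to 10:30–17:15: 10:30–11:00, 15:00–16:00.
Windows ≥ 45 min: 15:00–16:00.
Earliest such window starts at 15:00.

15:00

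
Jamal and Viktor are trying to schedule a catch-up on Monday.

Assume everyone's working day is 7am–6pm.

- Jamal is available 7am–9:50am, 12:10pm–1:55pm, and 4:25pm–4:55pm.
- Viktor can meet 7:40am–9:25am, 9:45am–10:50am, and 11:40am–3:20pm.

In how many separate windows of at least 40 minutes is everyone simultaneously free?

Jamal ∩ Viktor: 07:40–09:25, 09:45–09:50, 12:10–13:55.
Windows ≥ 40 min: 07:40–09:25, 12:10–13:55.
That's 2 windows.

2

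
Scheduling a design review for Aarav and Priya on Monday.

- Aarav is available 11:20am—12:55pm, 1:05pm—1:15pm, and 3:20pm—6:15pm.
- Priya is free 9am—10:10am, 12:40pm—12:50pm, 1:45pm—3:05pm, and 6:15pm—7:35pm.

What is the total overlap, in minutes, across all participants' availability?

10 minutes

Aarav ∩ Priya: 12:40–12:50.
Total common minutes: 10.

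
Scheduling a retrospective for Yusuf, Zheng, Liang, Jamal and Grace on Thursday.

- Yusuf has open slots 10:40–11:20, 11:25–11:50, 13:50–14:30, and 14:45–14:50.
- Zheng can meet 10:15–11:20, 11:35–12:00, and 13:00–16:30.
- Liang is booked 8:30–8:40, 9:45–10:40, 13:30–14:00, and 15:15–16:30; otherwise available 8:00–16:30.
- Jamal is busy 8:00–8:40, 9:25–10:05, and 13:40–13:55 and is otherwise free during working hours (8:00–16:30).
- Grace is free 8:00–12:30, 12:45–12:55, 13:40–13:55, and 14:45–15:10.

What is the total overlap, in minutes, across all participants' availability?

60 minutes

Liang free within 08:00–16:30: 08:00–08:30, 08:40–09:45, 10:40–13:30, 14:00–15:15.
Jamal free within 08:00–16:30: 08:40–09:25, 10:05–13:40, 13:55–16:30.
Yusuf ∩ Zheng: 10:40–11:20, 11:35–11:50, 13:50–14:30, 14:45–14:50.
Yusuf ∩ Zheng ∩ Liang: 10:40–11:20, 11:35–11:50, 14:00–14:30, 14:45–14:50.
Yusuf ∩ Zheng ∩ Liang ∩ Jamal: 10:40–11:20, 11:35–11:50, 14:00–14:30, 14:45–14:50.
Yusuf ∩ Zheng ∩ Liang ∩ Jamal ∩ Grace: 10:40–11:20, 11:35–11:50, 14:45–14:50.
Total common minutes: 40 + 15 + 5 = 60.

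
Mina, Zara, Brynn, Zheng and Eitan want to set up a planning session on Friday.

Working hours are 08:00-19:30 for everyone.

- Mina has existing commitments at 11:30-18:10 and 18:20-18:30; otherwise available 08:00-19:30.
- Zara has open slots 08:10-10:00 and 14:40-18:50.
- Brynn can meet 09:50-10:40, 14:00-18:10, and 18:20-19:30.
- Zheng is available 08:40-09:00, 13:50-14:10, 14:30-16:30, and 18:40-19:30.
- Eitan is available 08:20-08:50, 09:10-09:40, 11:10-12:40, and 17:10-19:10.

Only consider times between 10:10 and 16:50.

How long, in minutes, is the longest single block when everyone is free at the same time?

Mina free within 08:00–19:30: 08:00–11:30, 18:10–18:20, 18:30–19:30.
Mina ∩ Zara: 08:10–10:00, 18:10–18:20, 18:30–18:50.
Mina ∩ Zara ∩ Brynn: 09:50–10:00, 18:30–18:50.
Mina ∩ Zara ∩ Brynn ∩ Zheng: 18:40–18:50.
Mina ∩ Zara ∩ Brynn ∩ Zheng ∩ Eitan: 18:40–18:50.
Restricted to 10:10–16:50: (none).
No common window.

0 minutes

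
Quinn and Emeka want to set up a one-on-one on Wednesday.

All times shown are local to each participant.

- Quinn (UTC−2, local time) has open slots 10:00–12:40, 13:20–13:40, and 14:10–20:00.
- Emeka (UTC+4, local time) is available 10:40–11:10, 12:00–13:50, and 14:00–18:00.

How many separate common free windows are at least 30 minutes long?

Quinn → UTC: 12:00–14:40, 15:20–15:40, 16:10–22:00.
Emeka → UTC: 06:40–07:10, 08:00–09:50, 10:00–14:00.
Quinn ∩ Emeka: 12:00–14:00.
Windows ≥ 30 min: 12:00–14:00.
That's 1 window.

1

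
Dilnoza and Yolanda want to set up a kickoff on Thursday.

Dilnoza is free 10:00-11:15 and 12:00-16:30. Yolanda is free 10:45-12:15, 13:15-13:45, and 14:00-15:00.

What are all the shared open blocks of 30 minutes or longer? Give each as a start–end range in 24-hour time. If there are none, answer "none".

10:45–11:15, 13:15–13:45, 14:00–15:00

Dilnoza ∩ Yolanda: 10:45–11:15, 12:00–12:15, 13:15–13:45, 14:00–15:00.
Windows ≥ 30 min: 10:45–11:15, 13:15–13:45, 14:00–15:00.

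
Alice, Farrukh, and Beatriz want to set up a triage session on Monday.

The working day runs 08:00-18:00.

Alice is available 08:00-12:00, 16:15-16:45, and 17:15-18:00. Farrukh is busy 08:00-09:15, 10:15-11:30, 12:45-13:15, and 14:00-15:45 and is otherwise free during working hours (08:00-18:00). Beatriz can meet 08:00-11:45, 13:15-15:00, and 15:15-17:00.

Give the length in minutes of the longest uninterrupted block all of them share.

Farrukh free within 08:00–18:00: 09:15–10:15, 11:30–12:45, 13:15–14:00, 15:45–18:00.
Alice ∩ Farrukh: 09:15–10:15, 11:30–12:00, 16:15–16:45, 17:15–18:00.
Alice ∩ Farrukh ∩ Beatriz: 09:15–10:15, 11:30–11:45, 16:15–16:45.
Common window lengths: 60, 15, 30 min; longest is 60.

60 minutes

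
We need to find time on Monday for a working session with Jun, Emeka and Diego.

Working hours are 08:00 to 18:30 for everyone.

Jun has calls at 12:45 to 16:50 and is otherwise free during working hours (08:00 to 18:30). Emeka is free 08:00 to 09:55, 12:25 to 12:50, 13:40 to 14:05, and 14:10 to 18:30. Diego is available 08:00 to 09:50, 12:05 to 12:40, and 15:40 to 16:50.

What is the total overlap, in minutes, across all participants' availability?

125 minutes

Jun free within 08:00–18:30: 08:00–12:45, 16:50–18:30.
Jun ∩ Emeka: 08:00–09:55, 12:25–12:45, 16:50–18:30.
Jun ∩ Emeka ∩ Diego: 08:00–09:50, 12:25–12:40.
Total common minutes: 110 + 15 = 125.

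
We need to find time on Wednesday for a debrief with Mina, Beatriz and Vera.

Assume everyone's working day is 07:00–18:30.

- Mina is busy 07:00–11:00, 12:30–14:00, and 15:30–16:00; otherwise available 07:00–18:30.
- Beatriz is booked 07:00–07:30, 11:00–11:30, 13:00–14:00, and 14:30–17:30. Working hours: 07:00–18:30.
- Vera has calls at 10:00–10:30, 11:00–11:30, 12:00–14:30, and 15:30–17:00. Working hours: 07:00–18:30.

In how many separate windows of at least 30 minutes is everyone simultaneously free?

Mina free within 07:00–18:30: 11:00–12:30, 14:00–15:30, 16:00–18:30.
Beatriz free within 07:00–18:30: 07:30–11:00, 11:30–13:00, 14:00–14:30, 17:30–18:30.
Vera free within 07:00–18:30: 07:00–10:00, 10:30–11:00, 11:30–12:00, 14:30–15:30, 17:00–18:30.
Mina ∩ Beatriz: 11:30–12:30, 14:00–14:30, 17:30–18:30.
Mina ∩ Beatriz ∩ Vera: 11:30–12:00, 17:30–18:30.
Windows ≥ 30 min: 11:30–12:00, 17:30–18:30.
That's 2 windows.

2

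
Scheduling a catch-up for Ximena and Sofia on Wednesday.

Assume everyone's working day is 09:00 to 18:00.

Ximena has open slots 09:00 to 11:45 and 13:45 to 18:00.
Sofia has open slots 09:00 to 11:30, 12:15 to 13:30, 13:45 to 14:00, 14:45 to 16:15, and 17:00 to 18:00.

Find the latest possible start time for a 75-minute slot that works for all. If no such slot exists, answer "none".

Ximena ∩ Sofia: 09:00–11:30, 13:45–14:00, 14:45–16:15, 17:00–18:00.
Windows ≥ 75 min: 09:00–11:30, 14:45–16:15.
Latest start in the last window 14:45–16:15 is 16:15 − 75 min = 15:00.

15:00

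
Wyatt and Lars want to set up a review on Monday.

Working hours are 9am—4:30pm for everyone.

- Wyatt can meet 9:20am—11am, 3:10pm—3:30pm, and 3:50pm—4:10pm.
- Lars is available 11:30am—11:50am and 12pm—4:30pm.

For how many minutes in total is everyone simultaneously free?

40 minutes

Wyatt ∩ Lars: 15:10–15:30, 15:50–16:10.
Total common minutes: 20 + 20 = 40.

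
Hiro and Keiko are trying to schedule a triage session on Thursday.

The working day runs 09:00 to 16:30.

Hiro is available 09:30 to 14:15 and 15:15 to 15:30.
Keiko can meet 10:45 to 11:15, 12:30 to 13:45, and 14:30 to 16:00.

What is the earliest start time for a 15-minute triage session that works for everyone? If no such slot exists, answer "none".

Hiro ∩ Keiko: 10:45–11:15, 12:30–13:45, 15:15–15:30.
Windows ≥ 15 min: 10:45–11:15, 12:30–13:45, 15:15–15:30.
Earliest such window starts at 10:45.

10:45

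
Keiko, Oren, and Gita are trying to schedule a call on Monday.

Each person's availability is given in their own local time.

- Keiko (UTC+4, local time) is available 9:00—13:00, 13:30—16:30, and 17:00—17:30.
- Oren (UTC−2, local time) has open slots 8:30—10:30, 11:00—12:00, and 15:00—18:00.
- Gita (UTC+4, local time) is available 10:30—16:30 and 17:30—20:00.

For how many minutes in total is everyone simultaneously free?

120 minutes

Keiko → UTC: 05:00–09:00, 09:30–12:30, 13:00–13:30.
Oren → UTC: 10:30–12:30, 13:00–14:00, 17:00–20:00.
Gita → UTC: 06:30–12:30, 13:30–16:00.
Keiko ∩ Oren: 10:30–12:30, 13:00–13:30.
Keiko ∩ Oren ∩ Gita: 10:30–12:30.
Total common minutes: 120.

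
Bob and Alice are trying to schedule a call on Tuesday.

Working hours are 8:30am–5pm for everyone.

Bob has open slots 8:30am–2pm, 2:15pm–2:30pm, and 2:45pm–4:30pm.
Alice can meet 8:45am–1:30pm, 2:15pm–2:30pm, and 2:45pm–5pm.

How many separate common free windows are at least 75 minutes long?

2

Bob ∩ Alice: 08:45–13:30, 14:15–14:30, 14:45–16:30.
Windows ≥ 75 min: 08:45–13:30, 14:45–16:30.
That's 2 windows.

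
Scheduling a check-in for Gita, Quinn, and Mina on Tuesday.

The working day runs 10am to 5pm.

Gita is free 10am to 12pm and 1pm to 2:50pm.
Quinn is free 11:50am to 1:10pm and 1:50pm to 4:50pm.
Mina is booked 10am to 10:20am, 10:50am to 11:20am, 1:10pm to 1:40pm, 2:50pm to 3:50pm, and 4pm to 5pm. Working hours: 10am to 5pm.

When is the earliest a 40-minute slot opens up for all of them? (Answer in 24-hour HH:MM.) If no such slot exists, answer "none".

Mina free within 10:00–17:00: 10:20–10:50, 11:20–13:10, 13:40–14:50, 15:50–16:00.
Gita ∩ Quinn: 11:50–12:00, 13:00–13:10, 13:50–14:50.
Gita ∩ Quinn ∩ Mina: 11:50–12:00, 13:00–13:10, 13:50–14:50.
Windows ≥ 40 min: 13:50–14:50.
Earliest such window starts at 13:50.

13:50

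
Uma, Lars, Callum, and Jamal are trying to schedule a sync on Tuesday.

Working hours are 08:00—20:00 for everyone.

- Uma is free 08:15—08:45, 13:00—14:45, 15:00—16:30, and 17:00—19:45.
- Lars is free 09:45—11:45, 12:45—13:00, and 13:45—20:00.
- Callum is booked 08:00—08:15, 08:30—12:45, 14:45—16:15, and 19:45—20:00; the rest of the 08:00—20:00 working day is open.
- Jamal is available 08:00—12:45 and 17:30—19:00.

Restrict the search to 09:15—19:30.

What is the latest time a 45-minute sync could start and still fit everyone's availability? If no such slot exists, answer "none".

Callum free within 08:00–20:00: 08:15–08:30, 12:45–14:45, 16:15–19:45.
Uma ∩ Lars: 13:45–14:45, 15:00–16:30, 17:00–19:45.
Uma ∩ Lars ∩ Callum: 13:45–14:45, 16:15–16:30, 17:00–19:45.
Uma ∩ Lars ∩ Callum ∩ Jamal: 17:30–19:00.
Restricted to 09:15–19:30: 17:30–19:00.
Windows ≥ 45 min: 17:30–19:00.
Latest start in the last window 17:30–19:00 is 19:00 − 45 min = 18:15.

18:15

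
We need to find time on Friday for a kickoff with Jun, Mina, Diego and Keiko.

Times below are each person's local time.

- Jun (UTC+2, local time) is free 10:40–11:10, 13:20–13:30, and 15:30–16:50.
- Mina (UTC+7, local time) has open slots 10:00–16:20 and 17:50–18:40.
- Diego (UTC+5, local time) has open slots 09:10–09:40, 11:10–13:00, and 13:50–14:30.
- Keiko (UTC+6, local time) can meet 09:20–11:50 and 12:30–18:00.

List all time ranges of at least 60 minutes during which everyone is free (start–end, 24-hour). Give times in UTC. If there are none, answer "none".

none

Jun → UTC: 08:40–09:10, 11:20–11:30, 13:30–14:50.
Mina → UTC: 03:00–09:20, 10:50–11:40.
Diego → UTC: 04:10–04:40, 06:10–08:00, 08:50–09:30.
Keiko → UTC: 03:20–05:50, 06:30–12:00.
Jun ∩ Mina: 08:40–09:10, 11:20–11:30.
Jun ∩ Mina ∩ Diego: 08:50–09:10.
Jun ∩ Mina ∩ Diego ∩ Keiko: 08:50–09:10.
Windows ≥ 60 min: (none).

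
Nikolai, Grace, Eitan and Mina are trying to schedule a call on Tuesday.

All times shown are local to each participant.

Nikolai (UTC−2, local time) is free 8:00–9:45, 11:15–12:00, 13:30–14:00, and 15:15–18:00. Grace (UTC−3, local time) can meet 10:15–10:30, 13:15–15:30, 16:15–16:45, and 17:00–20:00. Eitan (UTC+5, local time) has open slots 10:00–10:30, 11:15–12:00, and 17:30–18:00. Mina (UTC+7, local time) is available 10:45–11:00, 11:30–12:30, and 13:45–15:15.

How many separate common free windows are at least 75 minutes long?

Nikolai → UTC: 10:00–11:45, 13:15–14:00, 15:30–16:00, 17:15–20:00.
Grace → UTC: 13:15–13:30, 16:15–18:30, 19:15–19:45, 20:00–23:00.
Eitan → UTC: 05:00–05:30, 06:15–07:00, 12:30–13:00.
Mina → UTC: 03:45–04:00, 04:30–05:30, 06:45–08:15.
Nikolai ∩ Grace: 13:15–13:30, 17:15–18:30, 19:15–19:45.
Nikolai ∩ Grace ∩ Eitan: (none).
Nikolai ∩ Grace ∩ Eitan ∩ Mina: (none).
Windows ≥ 75 min: (none).
That's 0 windows.

0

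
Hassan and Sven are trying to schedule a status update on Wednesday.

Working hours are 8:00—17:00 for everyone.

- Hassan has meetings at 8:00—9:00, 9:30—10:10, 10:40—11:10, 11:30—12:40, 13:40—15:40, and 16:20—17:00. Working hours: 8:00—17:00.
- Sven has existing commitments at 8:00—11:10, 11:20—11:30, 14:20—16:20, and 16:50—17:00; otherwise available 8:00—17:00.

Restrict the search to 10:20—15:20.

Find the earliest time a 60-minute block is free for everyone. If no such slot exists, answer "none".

12:40

Hassan free within 08:00–17:00: 09:00–09:30, 10:10–10:40, 11:10–11:30, 12:40–13:40, 15:40–16:20.
Sven free within 08:00–17:00: 11:10–11:20, 11:30–14:20, 16:20–16:50.
Hassan ∩ Sven: 11:10–11:20, 12:40–13:40.
Restricted to 10:20–15:20: 11:10–11:20, 12:40–13:40.
Windows ≥ 60 min: 12:40–13:40.
Earliest such window starts at 12:40.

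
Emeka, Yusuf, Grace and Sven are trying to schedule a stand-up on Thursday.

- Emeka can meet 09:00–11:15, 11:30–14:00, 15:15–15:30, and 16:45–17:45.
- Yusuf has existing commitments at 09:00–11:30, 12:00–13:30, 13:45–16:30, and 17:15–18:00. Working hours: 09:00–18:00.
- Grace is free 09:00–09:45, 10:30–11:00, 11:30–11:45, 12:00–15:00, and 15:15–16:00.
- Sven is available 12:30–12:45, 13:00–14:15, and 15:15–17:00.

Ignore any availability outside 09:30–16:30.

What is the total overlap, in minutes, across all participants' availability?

Yusuf free within 09:00–18:00: 11:30–12:00, 13:30–13:45, 16:30–17:15.
Emeka ∩ Yusuf: 11:30–12:00, 13:30–13:45, 16:45–17:15.
Emeka ∩ Yusuf ∩ Grace: 11:30–11:45, 13:30–13:45.
Emeka ∩ Yusuf ∩ Grace ∩ Sven: 13:30–13:45.
Restricted to 09:30–16:30: 13:30–13:45.
Total common minutes: 15.

15 minutes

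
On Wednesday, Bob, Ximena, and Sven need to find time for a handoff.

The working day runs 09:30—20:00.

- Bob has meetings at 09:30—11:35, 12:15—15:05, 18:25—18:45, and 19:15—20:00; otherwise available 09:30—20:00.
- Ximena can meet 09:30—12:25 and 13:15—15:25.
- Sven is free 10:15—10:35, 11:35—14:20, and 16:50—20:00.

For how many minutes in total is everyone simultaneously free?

40 minutes

Bob free within 09:30–20:00: 11:35–12:15, 15:05–18:25, 18:45–19:15.
Bob ∩ Ximena: 11:35–12:15, 15:05–15:25.
Bob ∩ Ximena ∩ Sven: 11:35–12:15.
Total common minutes: 40.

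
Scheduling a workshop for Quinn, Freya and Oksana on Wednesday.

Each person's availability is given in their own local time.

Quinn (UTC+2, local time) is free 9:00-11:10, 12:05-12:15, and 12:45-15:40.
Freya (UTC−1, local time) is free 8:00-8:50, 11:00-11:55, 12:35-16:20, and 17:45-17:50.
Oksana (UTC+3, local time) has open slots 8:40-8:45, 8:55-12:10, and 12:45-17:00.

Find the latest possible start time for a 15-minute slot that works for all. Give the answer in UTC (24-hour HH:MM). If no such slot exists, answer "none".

Quinn → UTC: 07:00–09:10, 10:05–10:15, 10:45–13:40.
Freya → UTC: 09:00–09:50, 12:00–12:55, 13:35–17:20, 18:45–18:50.
Oksana → UTC: 05:40–05:45, 05:55–09:10, 09:45–14:00.
Quinn ∩ Freya: 09:00–09:10, 12:00–12:55, 13:35–13:40.
Quinn ∩ Freya ∩ Oksana: 09:00–09:10, 12:00–12:55, 13:35–13:40.
Windows ≥ 15 min: 12:00–12:55.
Latest start in the last window 12:00–12:55 is 12:55 − 15 min = 12:40.

12:40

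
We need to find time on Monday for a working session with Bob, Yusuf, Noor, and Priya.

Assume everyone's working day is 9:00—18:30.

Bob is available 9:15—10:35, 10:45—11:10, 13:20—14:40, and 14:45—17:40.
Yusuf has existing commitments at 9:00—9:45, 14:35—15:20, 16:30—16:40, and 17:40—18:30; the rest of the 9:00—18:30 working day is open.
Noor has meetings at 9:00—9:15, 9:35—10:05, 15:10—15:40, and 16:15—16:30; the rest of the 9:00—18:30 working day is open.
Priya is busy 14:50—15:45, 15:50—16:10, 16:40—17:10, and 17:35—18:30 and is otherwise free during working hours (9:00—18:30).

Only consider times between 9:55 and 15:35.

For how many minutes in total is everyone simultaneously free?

130 minutes

Yusuf free within 09:00–18:30: 09:45–14:35, 15:20–16:30, 16:40–17:40.
Noor free within 09:00–18:30: 09:15–09:35, 10:05–15:10, 15:40–16:15, 16:30–18:30.
Priya free within 09:00–18:30: 09:00–14:50, 15:45–15:50, 16:10–16:40, 17:10–17:35.
Bob ∩ Yusuf: 09:45–10:35, 10:45–11:10, 13:20–14:35, 15:20–16:30, 16:40–17:40.
Bob ∩ Yusuf ∩ Noor: 10:05–10:35, 10:45–11:10, 13:20–14:35, 15:40–16:15, 16:40–17:40.
Bob ∩ Yusuf ∩ Noor ∩ Priya: 10:05–10:35, 10:45–11:10, 13:20–14:35, 15:45–15:50, 16:10–16:15, 17:10–17:35.
Restricted to 09:55–15:35: 10:05–10:35, 10:45–11:10, 13:20–14:35.
Total common minutes: 30 + 25 + 75 = 130.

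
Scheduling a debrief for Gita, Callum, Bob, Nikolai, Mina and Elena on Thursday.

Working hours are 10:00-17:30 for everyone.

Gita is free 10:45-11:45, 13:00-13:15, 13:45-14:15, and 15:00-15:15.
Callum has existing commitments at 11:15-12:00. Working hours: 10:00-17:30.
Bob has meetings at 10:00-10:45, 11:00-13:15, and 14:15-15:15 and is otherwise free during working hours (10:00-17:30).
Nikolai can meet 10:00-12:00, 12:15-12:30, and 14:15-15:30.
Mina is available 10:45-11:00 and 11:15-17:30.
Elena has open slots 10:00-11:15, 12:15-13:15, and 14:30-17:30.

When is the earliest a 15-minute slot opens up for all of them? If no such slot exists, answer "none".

Callum free within 10:00–17:30: 10:00–11:15, 12:00–17:30.
Bob free within 10:00–17:30: 10:45–11:00, 13:15–14:15, 15:15–17:30.
Gita ∩ Callum: 10:45–11:15, 13:00–13:15, 13:45–14:15, 15:00–15:15.
Gita ∩ Callum ∩ Bob: 10:45–11:00, 13:45–14:15.
Gita ∩ Callum ∩ Bob ∩ Nikolai: 10:45–11:00.
Gita ∩ Callum ∩ Bob ∩ Nikolai ∩ Mina: 10:45–11:00.
Gita ∩ Callum ∩ Bob ∩ Nikolai ∩ Mina ∩ Elena: 10:45–11:00.
Windows ≥ 15 min: 10:45–11:00.
Earliest such window starts at 10:45.

10:45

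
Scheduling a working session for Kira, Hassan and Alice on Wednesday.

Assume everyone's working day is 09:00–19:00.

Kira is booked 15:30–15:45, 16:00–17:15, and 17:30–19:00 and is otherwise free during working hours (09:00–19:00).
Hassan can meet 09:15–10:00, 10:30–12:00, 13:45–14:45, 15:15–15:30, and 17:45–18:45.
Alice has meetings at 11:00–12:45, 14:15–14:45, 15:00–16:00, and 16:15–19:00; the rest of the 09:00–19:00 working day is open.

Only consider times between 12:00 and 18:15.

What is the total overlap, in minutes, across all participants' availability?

30 minutes

Kira free within 09:00–19:00: 09:00–15:30, 15:45–16:00, 17:15–17:30.
Alice free within 09:00–19:00: 09:00–11:00, 12:45–14:15, 14:45–15:00, 16:00–16:15.
Kira ∩ Hassan: 09:15–10:00, 10:30–12:00, 13:45–14:45, 15:15–15:30.
Kira ∩ Hassan ∩ Alice: 09:15–10:00, 10:30–11:00, 13:45–14:15.
Restricted to 12:00–18:15: 13:45–14:15.
Total common minutes: 30.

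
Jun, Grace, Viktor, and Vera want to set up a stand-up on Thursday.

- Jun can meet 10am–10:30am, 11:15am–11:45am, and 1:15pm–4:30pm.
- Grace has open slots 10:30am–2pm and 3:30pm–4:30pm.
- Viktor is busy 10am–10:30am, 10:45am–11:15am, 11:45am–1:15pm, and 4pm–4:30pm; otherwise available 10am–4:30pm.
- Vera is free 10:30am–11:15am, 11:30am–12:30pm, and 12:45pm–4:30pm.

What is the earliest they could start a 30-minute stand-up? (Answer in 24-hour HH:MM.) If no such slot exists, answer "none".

Viktor free within 10:00–16:30: 10:30–10:45, 11:15–11:45, 13:15–16:00.
Jun ∩ Grace: 11:15–11:45, 13:15–14:00, 15:30–16:30.
Jun ∩ Grace ∩ Viktor: 11:15–11:45, 13:15–14:00, 15:30–16:00.
Jun ∩ Grace ∩ Viktor ∩ Vera: 11:30–11:45, 13:15–14:00, 15:30–16:00.
Windows ≥ 30 min: 13:15–14:00, 15:30–16:00.
Earliest such window starts at 13:15.

13:15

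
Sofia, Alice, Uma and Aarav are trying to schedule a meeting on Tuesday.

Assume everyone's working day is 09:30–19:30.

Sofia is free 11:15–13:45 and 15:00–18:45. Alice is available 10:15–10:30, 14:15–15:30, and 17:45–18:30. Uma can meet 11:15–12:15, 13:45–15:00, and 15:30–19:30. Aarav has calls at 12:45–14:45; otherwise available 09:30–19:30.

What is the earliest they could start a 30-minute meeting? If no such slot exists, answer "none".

17:45

Aarav free within 09:30–19:30: 09:30–12:45, 14:45–19:30.
Sofia ∩ Alice: 15:00–15:30, 17:45–18:30.
Sofia ∩ Alice ∩ Uma: 17:45–18:30.
Sofia ∩ Alice ∩ Uma ∩ Aarav: 17:45–18:30.
Windows ≥ 30 min: 17:45–18:30.
Earliest such window starts at 17:45.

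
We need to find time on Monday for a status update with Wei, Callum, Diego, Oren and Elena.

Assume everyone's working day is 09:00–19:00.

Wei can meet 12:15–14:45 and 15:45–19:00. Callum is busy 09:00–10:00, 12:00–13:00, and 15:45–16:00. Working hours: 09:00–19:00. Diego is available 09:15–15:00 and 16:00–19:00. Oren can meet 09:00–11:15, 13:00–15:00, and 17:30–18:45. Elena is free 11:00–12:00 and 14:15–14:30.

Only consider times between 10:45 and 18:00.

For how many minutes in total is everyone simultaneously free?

Callum free within 09:00–19:00: 10:00–12:00, 13:00–15:45, 16:00–19:00.
Wei ∩ Callum: 13:00–14:45, 16:00–19:00.
Wei ∩ Callum ∩ Diego: 13:00–14:45, 16:00–19:00.
Wei ∩ Callum ∩ Diego ∩ Oren: 13:00–14:45, 17:30–18:45.
Wei ∩ Callum ∩ Diego ∩ Oren ∩ Elena: 14:15–14:30.
Restricted to 10:45–18:00: 14:15–14:30.
Total common minutes: 15.

15 minutes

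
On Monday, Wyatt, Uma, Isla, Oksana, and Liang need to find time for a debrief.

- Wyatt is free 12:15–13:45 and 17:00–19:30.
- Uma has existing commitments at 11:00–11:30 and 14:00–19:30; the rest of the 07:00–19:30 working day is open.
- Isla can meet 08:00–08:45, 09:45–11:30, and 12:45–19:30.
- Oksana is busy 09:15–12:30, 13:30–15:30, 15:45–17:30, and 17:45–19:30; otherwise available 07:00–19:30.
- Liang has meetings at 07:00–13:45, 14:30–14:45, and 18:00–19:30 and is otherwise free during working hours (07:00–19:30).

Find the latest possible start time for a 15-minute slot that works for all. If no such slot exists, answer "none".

Uma free within 07:00–19:30: 07:00–11:00, 11:30–14:00.
Oksana free within 07:00–19:30: 07:00–09:15, 12:30–13:30, 15:30–15:45, 17:30–17:45.
Liang free within 07:00–19:30: 13:45–14:30, 14:45–18:00.
Wyatt ∩ Uma: 12:15–13:45.
Wyatt ∩ Uma ∩ Isla: 12:45–13:45.
Wyatt ∩ Uma ∩ Isla ∩ Oksana: 12:45–13:30.
Wyatt ∩ Uma ∩ Isla ∩ Oksana ∩ Liang: (none).
Windows ≥ 15 min: (none).

none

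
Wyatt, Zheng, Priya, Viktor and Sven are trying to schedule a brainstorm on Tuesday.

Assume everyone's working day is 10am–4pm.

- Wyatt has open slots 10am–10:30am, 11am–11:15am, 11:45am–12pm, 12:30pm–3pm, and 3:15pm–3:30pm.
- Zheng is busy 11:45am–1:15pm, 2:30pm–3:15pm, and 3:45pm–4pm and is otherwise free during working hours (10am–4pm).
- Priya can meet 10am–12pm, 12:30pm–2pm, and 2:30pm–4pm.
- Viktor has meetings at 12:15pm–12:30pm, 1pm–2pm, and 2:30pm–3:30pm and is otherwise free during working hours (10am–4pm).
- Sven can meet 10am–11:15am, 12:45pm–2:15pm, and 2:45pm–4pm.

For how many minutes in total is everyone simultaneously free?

Zheng free within 10:00–16:00: 10:00–11:45, 13:15–14:30, 15:15–15:45.
Viktor free within 10:00–16:00: 10:00–12:15, 12:30–13:00, 14:00–14:30, 15:30–16:00.
Wyatt ∩ Zheng: 10:00–10:30, 11:00–11:15, 13:15–14:30, 15:15–15:30.
Wyatt ∩ Zheng ∩ Priya: 10:00–10:30, 11:00–11:15, 13:15–14:00, 15:15–15:30.
Wyatt ∩ Zheng ∩ Priya ∩ Viktor: 10:00–10:30, 11:00–11:15.
Wyatt ∩ Zheng ∩ Priya ∩ Viktor ∩ Sven: 10:00–10:30, 11:00–11:15.
Total common minutes: 30 + 15 = 45.

45 minutes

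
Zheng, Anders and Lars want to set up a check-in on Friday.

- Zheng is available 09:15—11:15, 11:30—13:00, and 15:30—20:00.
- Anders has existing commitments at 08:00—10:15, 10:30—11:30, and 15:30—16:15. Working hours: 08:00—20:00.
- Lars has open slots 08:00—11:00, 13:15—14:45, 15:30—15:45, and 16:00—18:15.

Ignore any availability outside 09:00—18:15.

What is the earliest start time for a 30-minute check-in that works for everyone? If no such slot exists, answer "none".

Anders free within 08:00–20:00: 10:15–10:30, 11:30–15:30, 16:15–20:00.
Zheng ∩ Anders: 10:15–10:30, 11:30–13:00, 16:15–20:00.
Zheng ∩ Anders ∩ Lars: 10:15–10:30, 16:15–18:15.
Restricted to 09:00–18:15: 10:15–10:30, 16:15–18:15.
Windows ≥ 30 min: 16:15–18:15.
Earliest such window starts at 16:15.

16:15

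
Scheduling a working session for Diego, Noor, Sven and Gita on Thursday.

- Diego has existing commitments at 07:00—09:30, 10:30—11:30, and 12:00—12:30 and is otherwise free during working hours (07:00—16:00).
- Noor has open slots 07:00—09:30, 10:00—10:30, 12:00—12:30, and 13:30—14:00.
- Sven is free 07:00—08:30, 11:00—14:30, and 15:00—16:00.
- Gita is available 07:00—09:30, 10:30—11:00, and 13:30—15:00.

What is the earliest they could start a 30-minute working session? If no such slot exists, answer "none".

13:30

Diego free within 07:00–16:00: 09:30–10:30, 11:30–12:00, 12:30–16:00.
Diego ∩ Noor: 10:00–10:30, 13:30–14:00.
Diego ∩ Noor ∩ Sven: 13:30–14:00.
Diego ∩ Noor ∩ Sven ∩ Gita: 13:30–14:00.
Windows ≥ 30 min: 13:30–14:00.
Earliest such window starts at 13:30.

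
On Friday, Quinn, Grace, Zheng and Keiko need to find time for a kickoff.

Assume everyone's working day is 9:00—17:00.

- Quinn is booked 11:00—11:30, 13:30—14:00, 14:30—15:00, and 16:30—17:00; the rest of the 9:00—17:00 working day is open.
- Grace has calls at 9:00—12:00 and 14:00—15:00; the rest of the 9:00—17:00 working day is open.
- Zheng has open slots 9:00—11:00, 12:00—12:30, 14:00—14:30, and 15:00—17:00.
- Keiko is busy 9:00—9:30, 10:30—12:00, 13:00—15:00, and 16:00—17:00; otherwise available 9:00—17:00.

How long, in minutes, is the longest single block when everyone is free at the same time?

Quinn free within 09:00–17:00: 09:00–11:00, 11:30–13:30, 14:00–14:30, 15:00–16:30.
Grace free within 09:00–17:00: 12:00–14:00, 15:00–17:00.
Keiko free within 09:00–17:00: 09:30–10:30, 12:00–13:00, 15:00–16:00.
Quinn ∩ Grace: 12:00–13:30, 15:00–16:30.
Quinn ∩ Grace ∩ Zheng: 12:00–12:30, 15:00–16:30.
Quinn ∩ Grace ∩ Zheng ∩ Keiko: 12:00–12:30, 15:00–16:00.
Common window lengths: 30, 60 min; longest is 60.

60 minutes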